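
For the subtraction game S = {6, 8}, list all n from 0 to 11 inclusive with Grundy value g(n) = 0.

0, 1, 2, 3, 4, 5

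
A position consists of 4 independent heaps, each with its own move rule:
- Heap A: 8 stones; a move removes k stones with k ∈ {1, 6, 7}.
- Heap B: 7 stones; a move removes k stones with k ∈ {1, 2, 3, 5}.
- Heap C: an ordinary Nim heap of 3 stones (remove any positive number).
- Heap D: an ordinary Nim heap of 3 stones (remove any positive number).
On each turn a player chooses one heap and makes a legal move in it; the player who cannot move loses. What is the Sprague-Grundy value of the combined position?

1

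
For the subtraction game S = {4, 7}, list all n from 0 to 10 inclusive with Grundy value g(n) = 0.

0, 1, 2, 3

Compute g(0), g(1), … for moves {4, 7}:
g(0) = mex{} = 0
g(1) = mex{} = 0
g(2) = mex{} = 0
g(3) = mex{} = 0
g(4) = mex{0} = 1
g(5) = mex{0} = 1
g(6) = mex{0} = 1
g(7) = mex{0} = 1
g(8) = mex{0,1} = 2
g(9) = mex{0,1} = 2
g(10) = mex{0,1} = 2
The P-positions (g = 0) in 0..10 are 0, 1, 2, 3.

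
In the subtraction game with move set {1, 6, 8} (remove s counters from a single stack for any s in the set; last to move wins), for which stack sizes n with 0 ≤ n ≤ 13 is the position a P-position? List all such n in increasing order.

Grundy values for subtraction set {1, 6, 8}:
g(0) = mex{} = 0
g(1) = mex{0} = 1
g(2) = mex{1} = 0
g(3) = mex{0} = 1
g(4) = mex{1} = 0
g(5) = mex{0} = 1
g(6) = mex{0,1} = 2
g(7) = mex{1,2} = 0
g(8) = mex{0} = 1
g(9) = mex{1} = 0
g(10) = mex{0} = 1
g(11) = mex{1} = 0
g(12) = mex{0,2} = 1
g(13) = mex{0,1} = 2
The P-positions (g = 0) in 0..13 are 0, 2, 4, 7, 9, 11.

0, 2, 4, 7, 9, 11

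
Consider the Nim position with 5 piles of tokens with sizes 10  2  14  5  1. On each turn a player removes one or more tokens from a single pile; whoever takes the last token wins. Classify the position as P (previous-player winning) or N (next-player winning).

N-position

Write each in binary and XOR column by column:
  1010  (10)
  0010  (2)
  1110  (14)
  0101  (5)
  0001  (1)
  ----
  0010  (2)
The nim-sum is 2 ≠ 0, so this is an N-position: the player to move can win.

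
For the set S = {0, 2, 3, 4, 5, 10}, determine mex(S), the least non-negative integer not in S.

0 is in the set but 1 is not, so the mex is 1.

1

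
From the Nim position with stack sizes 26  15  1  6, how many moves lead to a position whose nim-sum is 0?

1

Nim-sum: 26 XOR 15 XOR 1 XOR 6 = 18.
The overall nim-sum is X = 18. A stack of size p has a winning move iff p XOR X < p (reduce it to p XOR X).
  26: 26 XOR 18 = 8 < 26 — winning move (to 8).
  15: 15 XOR 18 = 29 ≥ 15 — no move.
  1: 1 XOR 18 = 19 ≥ 1 — no move.
  6: 6 XOR 18 = 20 ≥ 6 — no move.
That gives 1 winning move.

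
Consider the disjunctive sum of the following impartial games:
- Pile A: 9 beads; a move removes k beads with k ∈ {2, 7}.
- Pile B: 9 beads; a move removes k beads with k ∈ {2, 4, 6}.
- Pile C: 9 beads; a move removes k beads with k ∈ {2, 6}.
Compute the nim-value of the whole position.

Build the Grundy sequence for pile A with g(k) = mex{g(k−s) : s ∈ {2, 7}, s ≤ k}:
k:     0  1  2  3  4  5  6  7  8  9
g(k):  0  0  1  1  0  0  1  1  2  0
So g(9) = 0.
Build the Grundy sequence for pile B with g(k) = mex{g(k−s) : s ∈ {2, 4, 6}, s ≤ k}:
k:     0  1  2  3  4  5  6  7  8  9
g(k):  0  0  1  1  2  2  3  3  0  0
So g(9) = 0.
Build the Grundy sequence for pile C with g(k) = mex{g(k−s) : s ∈ {2, 6}, s ≤ k}:
g(0) = mex{} = 0
g(1) = mex{} = 0
g(2) = mex{0} = 1
g(3) = mex{0} = 1
g(4) = mex{1} = 0
g(5) = mex{1} = 0
g(6) = mex{0} = 1
g(7) = mex{0} = 1
g(8) = mex{1} = 0
g(9) = mex{1} = 0
So g(9) = 0.
By the Sprague-Grundy theorem, the Grundy value of a sum of independent games is the XOR of the component values.
Combined value = 0 XOR 0 XOR 0 = 0.

0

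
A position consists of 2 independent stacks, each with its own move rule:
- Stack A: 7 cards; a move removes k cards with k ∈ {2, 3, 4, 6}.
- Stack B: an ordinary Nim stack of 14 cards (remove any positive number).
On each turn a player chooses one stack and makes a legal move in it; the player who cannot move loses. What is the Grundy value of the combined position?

13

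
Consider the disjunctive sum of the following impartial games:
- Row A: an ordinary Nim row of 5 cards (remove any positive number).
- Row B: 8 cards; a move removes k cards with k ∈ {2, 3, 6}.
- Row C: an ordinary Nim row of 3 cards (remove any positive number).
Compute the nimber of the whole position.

4

Row A is a plain Nim row of size 5, so its Grundy value is 5.
Build the Grundy sequence for row B with g(k) = mex{g(k−s) : s ∈ {2, 3, 6}, s ≤ k}:
k:     0  1  2  3  4  5  6  7  8
g(k):  0  0  1  1  2  0  3  1  2
So g(8) = 2.
Row C is a plain Nim row of size 3, so its Grundy value is 3.
By the Sprague-Grundy theorem, the Grundy value of a sum of independent games is the XOR of the component values.
Combined value = 5 ⊕ 2 ⊕ 3 = 4.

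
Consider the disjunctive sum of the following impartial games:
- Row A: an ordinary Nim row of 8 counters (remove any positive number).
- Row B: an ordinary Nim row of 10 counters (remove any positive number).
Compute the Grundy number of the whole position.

2

Row A is a plain Nim row of size 8, so its Grundy value is 8.
Row B is a plain Nim row of size 10, so its Grundy value is 10.
By the Sprague-Grundy theorem, the Grundy value of a sum of independent games is the XOR of the component values.
Combined value = 8 ⊕ 10 = 2.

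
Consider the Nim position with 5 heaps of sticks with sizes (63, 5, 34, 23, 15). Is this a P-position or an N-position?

In binary:
  111111  (63)
  000101  (5)
  100010  (34)
  010111  (23)
  001111  (15)
  ------
  000000  (0)
The nim-sum is 0, so this is a P-position: the player to move is in a losing position under optimal play.

P-position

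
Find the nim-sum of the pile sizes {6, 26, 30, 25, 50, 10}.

Nim-sum: 6 XOR 26 XOR 30 XOR 25 XOR 50 XOR 10 = 35.

35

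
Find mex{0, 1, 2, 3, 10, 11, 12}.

The values 0, 1, 2, 3 are all present; 4 is the first non-negative integer missing from the set.

4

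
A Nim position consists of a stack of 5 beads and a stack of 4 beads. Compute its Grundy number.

1

Compute the nim-sum pairwise:
5 XOR 4 = 1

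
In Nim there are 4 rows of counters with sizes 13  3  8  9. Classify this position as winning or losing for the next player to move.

Winning position

Compute the nim-sum pairwise:
13 XOR 3 = 14
14 XOR 8 = 6
6 XOR 9 = 15
The nim-sum is 15 ≠ 0, so this is an N-position: the player to move can win.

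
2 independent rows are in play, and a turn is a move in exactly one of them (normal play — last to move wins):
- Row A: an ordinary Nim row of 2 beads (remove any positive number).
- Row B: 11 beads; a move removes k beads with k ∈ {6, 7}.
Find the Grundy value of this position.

3

Row A is a plain Nim row of size 2, so its Grundy value is 2.
For row B, compute g(0), g(1), … with moves {6, 7}:
g(0) = mex{} = 0
g(1) = mex{} = 0
g(2) = mex{} = 0
g(3) = mex{} = 0
g(4) = mex{} = 0
g(5) = mex{} = 0
g(6) = mex{0} = 1
g(7) = mex{0} = 1
g(8) = mex{0} = 1
g(9) = mex{0} = 1
g(10) = mex{0} = 1
g(11) = mex{0} = 1
So g(11) = 1.
The value of a disjunctive sum is the nim-sum of the parts.
Combined value = 2 ⊕ 1 = 3.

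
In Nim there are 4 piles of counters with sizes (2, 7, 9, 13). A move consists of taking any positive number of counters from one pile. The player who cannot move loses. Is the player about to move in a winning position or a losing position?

Compute the nim-sum pairwise:
2 ⊕ 7 = 5
5 ⊕ 9 = 12
12 ⊕ 13 = 1
The nim-sum is 1 ≠ 0, so this is an N-position: the player to move can win.

Winning position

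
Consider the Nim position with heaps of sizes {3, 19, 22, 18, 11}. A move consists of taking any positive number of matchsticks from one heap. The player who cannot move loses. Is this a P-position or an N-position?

Nim-sum: 3 ⊕ 19 ⊕ 22 ⊕ 18 ⊕ 11 = 31.
The nim-sum is 31 ≠ 0, so this is an N-position: the player to move can win.

N-position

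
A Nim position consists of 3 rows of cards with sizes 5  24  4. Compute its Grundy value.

25

Compute the nim-sum pairwise:
5 ⊕ 24 = 29
29 ⊕ 4 = 25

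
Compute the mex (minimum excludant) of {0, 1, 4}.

The values 0, 1 are all present; 2 is the first non-negative integer missing from the set.

2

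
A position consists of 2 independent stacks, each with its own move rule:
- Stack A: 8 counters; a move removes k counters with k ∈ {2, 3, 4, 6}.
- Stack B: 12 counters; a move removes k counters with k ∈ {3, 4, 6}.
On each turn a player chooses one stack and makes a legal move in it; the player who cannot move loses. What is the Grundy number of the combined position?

For stack A, compute g(0), g(1), … with moves {2, 3, 4, 6}:
k:     0  1  2  3  4  5  6  7  8
g(k):  0  0  1  1  2  2  3  3  0
So g(8) = 0.
Build the Grundy sequence for stack B with g(k) = mex{g(k−s) : s ∈ {3, 4, 6}, s ≤ k}:
g(0) = mex{} = 0
g(1) = mex{} = 0
g(2) = mex{} = 0
g(3) = mex{0} = 1
g(4) = mex{0} = 1
g(5) = mex{0} = 1
g(6) = mex{0,1} = 2
g(7) = mex{0,1} = 2
g(8) = mex{0,1} = 2
g(9) = mex{1,2} = 0
g(10) = mex{1,2} = 0
g(11) = mex{1,2} = 0
g(12) = mex{0,2} = 1
So g(12) = 1.
By the Sprague-Grundy theorem, the Grundy value of a sum of independent games is the XOR of the component values.
Combined value = 0 XOR 1 = 1.

1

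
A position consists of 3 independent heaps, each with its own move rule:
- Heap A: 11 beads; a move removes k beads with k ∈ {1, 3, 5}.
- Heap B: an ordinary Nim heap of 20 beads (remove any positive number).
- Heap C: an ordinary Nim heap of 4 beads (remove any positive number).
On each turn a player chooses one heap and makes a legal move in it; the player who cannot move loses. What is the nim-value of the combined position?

Build the Grundy sequence for heap A with g(k) = mex{g(k−s) : s ∈ {1, 3, 5}, s ≤ k}:
k:     0  1  2  3  4  5  6  7  8  9 10 11
g(k):  0  1  0  1  0  1  0  1  0  1  0  1
So g(11) = 1.
Heap B is a plain Nim heap of size 20, so its Grundy value is 20.
Heap C is a plain Nim heap of size 4, so its Grundy value is 4.
By the Sprague-Grundy theorem, the Grundy value of a sum of independent games is the XOR of the component values.
Combined value = 1 XOR 20 XOR 4 = 17.

17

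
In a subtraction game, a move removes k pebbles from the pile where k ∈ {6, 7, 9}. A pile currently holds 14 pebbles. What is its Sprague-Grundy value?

2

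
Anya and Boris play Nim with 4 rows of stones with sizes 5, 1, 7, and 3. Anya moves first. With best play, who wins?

In binary:
  101  (5)
  001  (1)
  111  (7)
  011  (3)
  ---
  000  (0)
The nim-sum is 0, so this is a P-position: the player to move is in a losing position under optimal play; Anya is about to move from it and so loses — Boris wins.

Boris wins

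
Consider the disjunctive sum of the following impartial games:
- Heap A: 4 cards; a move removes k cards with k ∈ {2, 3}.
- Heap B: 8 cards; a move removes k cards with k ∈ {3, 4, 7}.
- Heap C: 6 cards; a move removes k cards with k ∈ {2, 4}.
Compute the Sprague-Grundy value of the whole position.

0

Grundy values for heap A (subtraction set {2, 3}):
k:     0  1  2  3  4
g(k):  0  0  1  1  2
So g(4) = 2.
Build the Grundy sequence for heap B with g(k) = mex{g(k−s) : s ∈ {3, 4, 7}, s ≤ k}:
g(0) = mex{} = 0
g(1) = mex{} = 0
g(2) = mex{} = 0
g(3) = mex{0} = 1
g(4) = mex{0} = 1
g(5) = mex{0} = 1
g(6) = mex{0,1} = 2
g(7) = mex{0,1} = 2
g(8) = mex{0,1} = 2
So g(8) = 2.
For heap C, compute g(0), g(1), … with moves {2, 4}:
k:     0  1  2  3  4  5  6
g(k):  0  0  1  1  2  2  0
So g(6) = 0.
The value of a disjunctive sum is the nim-sum of the parts.
Combined value = 2 ⊕ 2 ⊕ 0 = 0.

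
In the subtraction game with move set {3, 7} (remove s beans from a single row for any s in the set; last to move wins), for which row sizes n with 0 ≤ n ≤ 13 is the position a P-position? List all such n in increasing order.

Build the Grundy sequence with g(k) = mex{g(k−s) : s ∈ {3, 7}, s ≤ k}:
k:     0  1  2  3  4  5  6  7  8  9 10 11 12 13
g(k):  0  0  0  1  1  1  0  2  2  1  0  0  0  1
The P-positions (g = 0) in 0..13 are 0, 1, 2, 6, 10, 11, 12.

0, 1, 2, 6, 10, 11, 12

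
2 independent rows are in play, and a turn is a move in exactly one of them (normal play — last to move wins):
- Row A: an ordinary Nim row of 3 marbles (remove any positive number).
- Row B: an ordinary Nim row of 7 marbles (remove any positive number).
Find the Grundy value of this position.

Row A is a plain Nim row of size 3, so its Grundy value is 3.
Row B is a plain Nim row of size 7, so its Grundy value is 7.
The value of a disjunctive sum is the nim-sum of the parts.
Combined value = 3 ⊕ 7 = 4.

4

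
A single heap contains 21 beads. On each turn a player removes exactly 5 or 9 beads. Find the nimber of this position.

Build the Grundy sequence with g(k) = mex{g(k−s) : s ∈ {5, 9}, s ≤ k}:
k:     0  1  2  3  4  5  6  7  8  9 10 11 12 13 14 15 16 17 18 19 20 21
g(k):  0  0  0  0  0  1  1  1  1  1  2  2  2  2  0  0  0  0  0  1  1  1
So g(21) = 1.

1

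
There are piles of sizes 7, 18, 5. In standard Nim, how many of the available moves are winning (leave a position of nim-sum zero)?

Bitwise XOR of the heap sizes:
  00111  (7)
  10010  (18)
  00101  (5)
  -----
  10000  (16)
The overall nim-sum is X = 16. A pile of size p has a winning move iff p XOR X < p (reduce it to p XOR X).
  7: 7 XOR 16 = 23 ≥ 7 — no move.
  18: 18 XOR 16 = 2 < 18 — winning move (to 2).
  5: 5 XOR 16 = 21 ≥ 5 — no move.
That gives 1 winning move.

1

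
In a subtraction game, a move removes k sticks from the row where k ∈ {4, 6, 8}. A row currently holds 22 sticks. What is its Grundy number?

2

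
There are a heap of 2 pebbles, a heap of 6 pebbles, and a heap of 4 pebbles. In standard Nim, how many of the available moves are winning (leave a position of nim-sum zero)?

Compute the nim-sum pairwise:
2 ^ 6 = 4
4 ^ 4 = 0
The nim-sum is already 0, so every move leaves a nonzero nim-sum — there are no winning moves.

0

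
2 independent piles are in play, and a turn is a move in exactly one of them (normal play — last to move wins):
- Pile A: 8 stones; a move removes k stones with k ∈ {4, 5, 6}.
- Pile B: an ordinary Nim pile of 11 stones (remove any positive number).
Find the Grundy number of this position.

Build the Grundy sequence for pile A with g(k) = mex{g(k−s) : s ∈ {4, 5, 6}, s ≤ k}:
g(0) = mex{} = 0
g(1) = mex{} = 0
g(2) = mex{} = 0
g(3) = mex{} = 0
g(4) = mex{0} = 1
g(5) = mex{0} = 1
g(6) = mex{0} = 1
g(7) = mex{0} = 1
g(8) = mex{0,1} = 2
So g(8) = 2.
Pile B is a plain Nim pile of size 11, so its Grundy value is 11.
The value of a disjunctive sum is the nim-sum of the parts.
Combined value = 2 ⊕ 11 = 9.

9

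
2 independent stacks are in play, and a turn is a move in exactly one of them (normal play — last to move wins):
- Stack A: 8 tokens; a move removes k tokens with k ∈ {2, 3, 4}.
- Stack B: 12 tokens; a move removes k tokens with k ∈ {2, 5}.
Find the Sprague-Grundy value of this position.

Grundy values for stack A (subtraction set {2, 3, 4}):
g(0) = mex{} = 0
g(1) = mex{} = 0
g(2) = mex{0} = 1
g(3) = mex{0} = 1
g(4) = mex{0,1} = 2
g(5) = mex{0,1} = 2
g(6) = mex{1,2} = 0
g(7) = mex{1,2} = 0
g(8) = mex{0,2} = 1
So g(8) = 1.
Build the Grundy sequence for stack B with g(k) = mex{g(k−s) : s ∈ {2, 5}, s ≤ k}:
g(0) = mex{} = 0
g(1) = mex{} = 0
g(2) = mex{0} = 1
g(3) = mex{0} = 1
g(4) = mex{1} = 0
g(5) = mex{0,1} = 2
g(6) = mex{0} = 1
g(7) = mex{1,2} = 0
g(8) = mex{1} = 0
g(9) = mex{0} = 1
g(10) = mex{0,2} = 1
g(11) = mex{1} = 0
g(12) = mex{0,1} = 2
So g(12) = 2.
By the Sprague-Grundy theorem, the Grundy value of a sum of independent games is the XOR of the component values.
Combined value = 1 XOR 2 = 3.

3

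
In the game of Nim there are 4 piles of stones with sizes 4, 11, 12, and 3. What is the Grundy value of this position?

0

Nim-sum: 4 ⊕ 11 ⊕ 12 ⊕ 3 = 0.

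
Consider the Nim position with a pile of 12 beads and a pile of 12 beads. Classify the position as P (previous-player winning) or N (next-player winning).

P-position

Compute the nim-sum pairwise:
12 XOR 12 = 0
The nim-sum is 0, so this is a P-position: the player to move is in a losing position under optimal play.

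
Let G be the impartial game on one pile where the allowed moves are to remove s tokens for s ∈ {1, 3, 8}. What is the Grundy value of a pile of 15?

0

Compute g(0), g(1), … for moves {1, 3, 8}:
k:     0  1  2  3  4  5  6  7  8  9 10 11 12 13 14 15
g(k):  0  1  0  1  0  1  0  1  2  3  2  0  1  0  1  0
So g(15) = 0.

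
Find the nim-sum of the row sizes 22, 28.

10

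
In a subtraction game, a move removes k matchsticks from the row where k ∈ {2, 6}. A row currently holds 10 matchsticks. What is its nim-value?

1

Build the Grundy sequence with g(k) = mex{g(k−s) : s ∈ {2, 6}, s ≤ k}:
k:     0  1  2  3  4  5  6  7  8  9 10
g(k):  0  0  1  1  0  0  1  1  0  0  1
So g(10) = 1.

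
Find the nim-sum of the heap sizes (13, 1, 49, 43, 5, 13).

30

Compute the nim-sum pairwise:
13 ^ 1 = 12
12 ^ 49 = 61
61 ^ 43 = 22
22 ^ 5 = 19
19 ^ 13 = 30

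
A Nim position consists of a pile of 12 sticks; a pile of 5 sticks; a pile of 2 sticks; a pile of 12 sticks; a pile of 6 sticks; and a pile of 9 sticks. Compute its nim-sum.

Nim-sum: 12 ^ 5 ^ 2 ^ 12 ^ 6 ^ 9 = 8.

8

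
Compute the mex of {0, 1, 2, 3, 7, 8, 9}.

4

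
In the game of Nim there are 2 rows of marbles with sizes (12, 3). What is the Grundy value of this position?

15

Nim-sum: 12 ⊕ 3 = 15.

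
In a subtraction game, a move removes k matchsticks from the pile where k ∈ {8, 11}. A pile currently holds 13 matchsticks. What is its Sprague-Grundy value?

Grundy values for subtraction set {8, 11}:
k:     0  1  2  3  4  5  6  7  8  9 10 11 12 13
g(k):  0  0  0  0  0  0  0  0  1  1  1  1  1  1
So g(13) = 1.

1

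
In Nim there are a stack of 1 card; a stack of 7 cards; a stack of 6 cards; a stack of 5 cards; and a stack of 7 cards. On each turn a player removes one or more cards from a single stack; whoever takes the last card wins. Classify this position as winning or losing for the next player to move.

Winning position

Compute the nim-sum pairwise:
1 ^ 7 = 6
6 ^ 6 = 0
0 ^ 5 = 5
5 ^ 7 = 2
The nim-sum is 2 ≠ 0, so this is an N-position: the player to move can win.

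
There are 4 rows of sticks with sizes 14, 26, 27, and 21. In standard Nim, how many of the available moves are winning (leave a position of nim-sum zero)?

3

Compute the nim-sum pairwise:
14 ^ 26 = 20
20 ^ 27 = 15
15 ^ 21 = 26
The overall nim-sum is X = 26. A row of size p has a winning move iff p XOR X < p (reduce it to p XOR X).
  14: 14 XOR 26 = 20 ≥ 14 — no move.
  26: 26 XOR 26 = 0 < 26 — winning move (to 0).
  27: 27 XOR 26 = 1 < 27 — winning move (to 1).
  21: 21 XOR 26 = 15 < 21 — winning move (to 15).
That gives 3 winning moves.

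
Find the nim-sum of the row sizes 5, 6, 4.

Nim-sum: 5 ^ 6 ^ 4 = 7.

7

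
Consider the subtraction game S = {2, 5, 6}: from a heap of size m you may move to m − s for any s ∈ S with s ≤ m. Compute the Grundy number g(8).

0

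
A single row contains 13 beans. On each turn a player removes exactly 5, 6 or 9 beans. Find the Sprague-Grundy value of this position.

2

Compute g(0), g(1), … for moves {5, 6, 9}:
k:     0  1  2  3  4  5  6  7  8  9 10 11 12 13
g(k):  0  0  0  0  0  1  1  1  1  1  2  2  2  2
So g(13) = 2.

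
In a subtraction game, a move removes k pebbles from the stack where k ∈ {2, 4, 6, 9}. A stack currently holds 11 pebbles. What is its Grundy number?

0

Compute g(0), g(1), … for moves {2, 4, 6, 9}:
g(0) = mex{} = 0
g(1) = mex{} = 0
g(2) = mex{0} = 1
g(3) = mex{0} = 1
g(4) = mex{0,1} = 2
g(5) = mex{0,1} = 2
g(6) = mex{0,1,2} = 3
g(7) = mex{0,1,2} = 3
g(8) = mex{1,2,3} = 0
g(9) = mex{0,1,2,3} = 4
g(10) = mex{0,2,3} = 1
g(11) = mex{1,2,3,4} = 0
So g(11) = 0.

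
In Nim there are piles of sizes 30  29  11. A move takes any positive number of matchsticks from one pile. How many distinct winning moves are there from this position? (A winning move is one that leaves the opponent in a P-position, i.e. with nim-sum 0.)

3

In binary:
  11110  (30)
  11101  (29)
  01011  (11)
  -----
  01000  (8)
The overall nim-sum is X = 8. A pile of size p has a winning move iff p XOR X < p (reduce it to p XOR X).
  30: 30 XOR 8 = 22 < 30 — winning move (to 22).
  29: 29 XOR 8 = 21 < 29 — winning move (to 21).
  11: 11 XOR 8 = 3 < 11 — winning move (to 3).
That gives 3 winning moves.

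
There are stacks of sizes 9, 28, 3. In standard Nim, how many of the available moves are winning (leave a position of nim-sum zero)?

1

Compute the nim-sum pairwise:
9 ^ 28 = 21
21 ^ 3 = 22
The overall nim-sum is X = 22. A stack of size p has a winning move iff p XOR X < p (reduce it to p XOR X).
  9: 9 XOR 22 = 31 ≥ 9 — no move.
  28: 28 XOR 22 = 10 < 28 — winning move (to 10).
  3: 3 XOR 22 = 21 ≥ 3 — no move.
That gives 1 winning move.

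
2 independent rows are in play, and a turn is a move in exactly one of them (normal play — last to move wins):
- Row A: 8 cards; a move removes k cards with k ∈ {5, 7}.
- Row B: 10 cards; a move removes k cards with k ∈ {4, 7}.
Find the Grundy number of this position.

3

Grundy values for row A (subtraction set {5, 7}):
k:     0  1  2  3  4  5  6  7  8
g(k):  0  0  0  0  0  1  1  1  1
So g(8) = 1.
For row B, compute g(0), g(1), … with moves {4, 7}:
g(0) = mex{} = 0
g(1) = mex{} = 0
g(2) = mex{} = 0
g(3) = mex{} = 0
g(4) = mex{0} = 1
g(5) = mex{0} = 1
g(6) = mex{0} = 1
g(7) = mex{0} = 1
g(8) = mex{0,1} = 2
g(9) = mex{0,1} = 2
g(10) = mex{0,1} = 2
So g(10) = 2.
By the Sprague-Grundy theorem, the Grundy value of a sum of independent games is the XOR of the component values.
Combined value = 1 ⊕ 2 = 3.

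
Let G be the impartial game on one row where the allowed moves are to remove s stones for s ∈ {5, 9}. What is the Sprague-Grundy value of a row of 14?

0

Build the Grundy sequence with g(k) = mex{g(k−s) : s ∈ {5, 9}, s ≤ k}:
g(0) = mex{} = 0
g(1) = mex{} = 0
g(2) = mex{} = 0
g(3) = mex{} = 0
g(4) = mex{} = 0
g(5) = mex{0} = 1
g(6) = mex{0} = 1
g(7) = mex{0} = 1
g(8) = mex{0} = 1
g(9) = mex{0} = 1
g(10) = mex{0,1} = 2
g(11) = mex{0,1} = 2
g(12) = mex{0,1} = 2
g(13) = mex{0,1} = 2
g(14) = mex{1} = 0
So g(14) = 0.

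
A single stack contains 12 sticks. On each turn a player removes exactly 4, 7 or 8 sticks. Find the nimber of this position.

Build the Grundy sequence with g(k) = mex{g(k−s) : s ∈ {4, 7, 8}, s ≤ k}:
k:     0  1  2  3  4  5  6  7  8  9 10 11 12
g(k):  0  0  0  0  1  1  1  1  2  2  2  2  0
So g(12) = 0.

0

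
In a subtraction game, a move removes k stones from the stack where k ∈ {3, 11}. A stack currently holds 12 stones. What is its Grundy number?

Build the Grundy sequence with g(k) = mex{g(k−s) : s ∈ {3, 11}, s ≤ k}:
g(0) = mex{} = 0
g(1) = mex{} = 0
g(2) = mex{} = 0
g(3) = mex{0} = 1
g(4) = mex{0} = 1
g(5) = mex{0} = 1
g(6) = mex{1} = 0
g(7) = mex{1} = 0
g(8) = mex{1} = 0
g(9) = mex{0} = 1
g(10) = mex{0} = 1
g(11) = mex{0} = 1
g(12) = mex{0,1} = 2
So g(12) = 2.

2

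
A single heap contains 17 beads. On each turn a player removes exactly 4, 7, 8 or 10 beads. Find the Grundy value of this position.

0

Compute g(0), g(1), … for moves {4, 7, 8, 10}:
k:     0  1  2  3  4  5  6  7  8  9 10 11 12 13 14 15 16 17
g(k):  0  0  0  0  1  1  1  1  2  2  2  2  3  3  0  0  0  0
So g(17) = 0.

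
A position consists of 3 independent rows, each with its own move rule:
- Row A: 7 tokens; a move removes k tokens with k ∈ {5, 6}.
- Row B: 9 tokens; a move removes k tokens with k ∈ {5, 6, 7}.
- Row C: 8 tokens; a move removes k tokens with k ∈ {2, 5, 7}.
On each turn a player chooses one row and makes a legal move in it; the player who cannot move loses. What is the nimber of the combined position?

Grundy values for row A (subtraction set {5, 6}):
g(0) = mex{} = 0
g(1) = mex{} = 0
g(2) = mex{} = 0
g(3) = mex{} = 0
g(4) = mex{} = 0
g(5) = mex{0} = 1
g(6) = mex{0} = 1
g(7) = mex{0} = 1
So g(7) = 1.
For row B, compute g(0), g(1), … with moves {5, 6, 7}:
g(0) = mex{} = 0
g(1) = mex{} = 0
g(2) = mex{} = 0
g(3) = mex{} = 0
g(4) = mex{} = 0
g(5) = mex{0} = 1
g(6) = mex{0} = 1
g(7) = mex{0} = 1
g(8) = mex{0} = 1
g(9) = mex{0} = 1
So g(9) = 1.
Grundy values for row C (subtraction set {2, 5, 7}):
k:     0  1  2  3  4  5  6  7  8
g(k):  0  0  1  1  0  2  1  3  2
So g(8) = 2.
The value of a disjunctive sum is the nim-sum of the parts.
Combined value = 1 ⊕ 1 ⊕ 2 = 2.

2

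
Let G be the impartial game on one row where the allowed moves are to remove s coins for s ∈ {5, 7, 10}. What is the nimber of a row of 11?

Build the Grundy sequence with g(k) = mex{g(k−s) : s ∈ {5, 7, 10}, s ≤ k}:
g(0) = mex{} = 0
g(1) = mex{} = 0
g(2) = mex{} = 0
g(3) = mex{} = 0
g(4) = mex{} = 0
g(5) = mex{0} = 1
g(6) = mex{0} = 1
g(7) = mex{0} = 1
g(8) = mex{0} = 1
g(9) = mex{0} = 1
g(10) = mex{0,1} = 2
g(11) = mex{0,1} = 2
So g(11) = 2.

2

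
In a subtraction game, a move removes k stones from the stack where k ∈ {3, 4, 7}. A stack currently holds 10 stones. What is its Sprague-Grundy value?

Build the Grundy sequence with g(k) = mex{g(k−s) : s ∈ {3, 4, 7}, s ≤ k}:
g(0) = mex{} = 0
g(1) = mex{} = 0
g(2) = mex{} = 0
g(3) = mex{0} = 1
g(4) = mex{0} = 1
g(5) = mex{0} = 1
g(6) = mex{0,1} = 2
g(7) = mex{0,1} = 2
g(8) = mex{0,1} = 2
g(9) = mex{0,1,2} = 3
g(10) = mex{1,2} = 0
So g(10) = 0.

0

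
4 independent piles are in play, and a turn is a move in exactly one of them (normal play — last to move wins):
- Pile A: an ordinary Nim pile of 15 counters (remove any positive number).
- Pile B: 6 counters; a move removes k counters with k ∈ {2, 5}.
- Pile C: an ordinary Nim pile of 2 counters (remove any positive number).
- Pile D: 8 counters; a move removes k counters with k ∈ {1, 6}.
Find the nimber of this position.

13

Pile A is a plain Nim pile of size 15, so its Grundy value is 15.
For pile B, compute g(0), g(1), … with moves {2, 5}:
k:     0  1  2  3  4  5  6
g(k):  0  0  1  1  0  2  1
So g(6) = 1.
Pile C is a plain Nim pile of size 2, so its Grundy value is 2.
Grundy values for pile D (subtraction set {1, 6}):
g(0) = mex{} = 0
g(1) = mex{0} = 1
g(2) = mex{1} = 0
g(3) = mex{0} = 1
g(4) = mex{1} = 0
g(5) = mex{0} = 1
g(6) = mex{0,1} = 2
g(7) = mex{1,2} = 0
g(8) = mex{0} = 1
So g(8) = 1.
The value of a disjunctive sum is the nim-sum of the parts.
Combined value = 15 XOR 1 XOR 2 XOR 1 = 13.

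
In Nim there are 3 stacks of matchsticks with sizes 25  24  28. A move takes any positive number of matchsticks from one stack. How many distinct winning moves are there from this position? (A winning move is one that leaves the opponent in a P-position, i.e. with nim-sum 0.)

3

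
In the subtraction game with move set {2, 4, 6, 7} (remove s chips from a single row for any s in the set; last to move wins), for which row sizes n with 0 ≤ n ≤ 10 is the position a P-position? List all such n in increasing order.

Build the Grundy sequence with g(k) = mex{g(k−s) : s ∈ {2, 4, 6, 7}, s ≤ k}:
g(0) = mex{} = 0
g(1) = mex{} = 0
g(2) = mex{0} = 1
g(3) = mex{0} = 1
g(4) = mex{0,1} = 2
g(5) = mex{0,1} = 2
g(6) = mex{0,1,2} = 3
g(7) = mex{0,1,2} = 3
g(8) = mex{0,1,2,3} = 4
g(9) = mex{1,2,3} = 0
g(10) = mex{1,2,3,4} = 0
The P-positions (g = 0) in 0..10 are 0, 1, 9, 10.

0, 1, 9, 10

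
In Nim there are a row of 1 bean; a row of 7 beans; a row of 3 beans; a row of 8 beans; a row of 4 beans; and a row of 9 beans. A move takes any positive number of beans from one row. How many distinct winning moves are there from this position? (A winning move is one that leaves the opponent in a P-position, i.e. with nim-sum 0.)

0

Nim-sum: 1 ⊕ 7 ⊕ 3 ⊕ 8 ⊕ 4 ⊕ 9 = 0.
The nim-sum is already 0, so every move leaves a nonzero nim-sum — there are no winning moves.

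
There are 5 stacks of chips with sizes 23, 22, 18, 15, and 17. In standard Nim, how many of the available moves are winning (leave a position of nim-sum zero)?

1

Nim-sum: 23 ⊕ 22 ⊕ 18 ⊕ 15 ⊕ 17 = 13.
The overall nim-sum is X = 13. A stack of size p has a winning move iff p XOR X < p (reduce it to p XOR X).
  23: 23 XOR 13 = 26 ≥ 23 — no move.
  22: 22 XOR 13 = 27 ≥ 22 — no move.
  18: 18 XOR 13 = 31 ≥ 18 — no move.
  15: 15 XOR 13 = 2 < 15 — winning move (to 2).
  17: 17 XOR 13 = 28 ≥ 17 — no move.
That gives 1 winning move.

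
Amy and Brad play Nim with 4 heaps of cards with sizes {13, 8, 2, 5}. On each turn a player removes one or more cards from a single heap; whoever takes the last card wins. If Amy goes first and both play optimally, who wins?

Amy wins

Compute the nim-sum pairwise:
13 XOR 8 = 5
5 XOR 2 = 7
7 XOR 5 = 2
The nim-sum is 2 ≠ 0, so this is an N-position: the player to move can win; Amy has a winning move.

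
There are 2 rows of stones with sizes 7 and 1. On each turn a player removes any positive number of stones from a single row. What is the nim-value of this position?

6

Nim-sum: 7 ⊕ 1 = 6.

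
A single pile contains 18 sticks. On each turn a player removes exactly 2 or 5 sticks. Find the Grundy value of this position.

0

Compute g(0), g(1), … for moves {2, 5}:
k:     0  1  2  3  4  5  6  7  8  9 10 11 12 13 14 15 16 17 18
g(k):  0  0  1  1  0  2  1  0  0  1  1  0  2  1  0  0  1  1  0
So g(18) = 0.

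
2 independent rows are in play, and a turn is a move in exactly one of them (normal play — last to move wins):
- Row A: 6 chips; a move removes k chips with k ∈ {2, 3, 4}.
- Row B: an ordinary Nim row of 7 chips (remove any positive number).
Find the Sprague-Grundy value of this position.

7

For row A, compute g(0), g(1), … with moves {2, 3, 4}:
k:     0  1  2  3  4  5  6
g(k):  0  0  1  1  2  2  0
So g(6) = 0.
Row B is a plain Nim row of size 7, so its Grundy value is 7.
By the Sprague-Grundy theorem, the Grundy value of a sum of independent games is the XOR of the component values.
Combined value = 0 ⊕ 7 = 7.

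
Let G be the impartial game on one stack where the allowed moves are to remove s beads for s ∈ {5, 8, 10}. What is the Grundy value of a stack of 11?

Grundy values for subtraction set {5, 8, 10}:
g(0) = mex{} = 0
g(1) = mex{} = 0
g(2) = mex{} = 0
g(3) = mex{} = 0
g(4) = mex{} = 0
g(5) = mex{0} = 1
g(6) = mex{0} = 1
g(7) = mex{0} = 1
g(8) = mex{0} = 1
g(9) = mex{0} = 1
g(10) = mex{0,1} = 2
g(11) = mex{0,1} = 2
So g(11) = 2.

2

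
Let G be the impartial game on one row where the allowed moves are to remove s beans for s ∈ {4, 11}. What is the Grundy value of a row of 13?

Grundy values for subtraction set {4, 11}:
k:     0  1  2  3  4  5  6  7  8  9 10 11 12 13
g(k):  0  0  0  0  1  1  1  1  0  0  0  2  1  1
So g(13) = 1.

1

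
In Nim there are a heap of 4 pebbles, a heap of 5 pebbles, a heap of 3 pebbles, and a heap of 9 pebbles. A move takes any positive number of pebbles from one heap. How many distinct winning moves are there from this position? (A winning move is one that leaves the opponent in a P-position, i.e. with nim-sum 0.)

1

In binary:
  0100  (4)
  0101  (5)
  0011  (3)
  1001  (9)
  ----
  1011  (11)
The overall nim-sum is X = 11. A heap of size p has a winning move iff p XOR X < p (reduce it to p XOR X).
  4: 4 XOR 11 = 15 ≥ 4 — no move.
  5: 5 XOR 11 = 14 ≥ 5 — no move.
  3: 3 XOR 11 = 8 ≥ 3 — no move.
  9: 9 XOR 11 = 2 < 9 — winning move (to 2).
That gives 1 winning move.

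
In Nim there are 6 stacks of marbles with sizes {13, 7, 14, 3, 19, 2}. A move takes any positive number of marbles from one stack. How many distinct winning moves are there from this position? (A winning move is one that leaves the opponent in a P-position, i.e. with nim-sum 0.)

Compute the nim-sum pairwise:
13 ^ 7 = 10
10 ^ 14 = 4
4 ^ 3 = 7
7 ^ 19 = 20
20 ^ 2 = 22
The overall nim-sum is X = 22. A stack of size p has a winning move iff p XOR X < p (reduce it to p XOR X).
  13: 13 XOR 22 = 27 ≥ 13 — no move.
  7: 7 XOR 22 = 17 ≥ 7 — no move.
  14: 14 XOR 22 = 24 ≥ 14 — no move.
  3: 3 XOR 22 = 21 ≥ 3 — no move.
  19: 19 XOR 22 = 5 < 19 — winning move (to 5).
  2: 2 XOR 22 = 20 ≥ 2 — no move.
That gives 1 winning move.

1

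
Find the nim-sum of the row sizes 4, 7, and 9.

10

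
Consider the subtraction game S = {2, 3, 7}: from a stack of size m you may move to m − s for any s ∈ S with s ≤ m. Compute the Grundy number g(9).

Grundy values for subtraction set {2, 3, 7}:
g(0) = mex{} = 0
g(1) = mex{} = 0
g(2) = mex{0} = 1
g(3) = mex{0} = 1
g(4) = mex{0,1} = 2
g(5) = mex{1} = 0
g(6) = mex{1,2} = 0
g(7) = mex{0,2} = 1
g(8) = mex{0} = 1
g(9) = mex{0,1} = 2
So g(9) = 2.

2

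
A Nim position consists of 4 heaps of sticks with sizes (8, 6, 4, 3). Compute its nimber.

9

Compute the nim-sum pairwise:
8 XOR 6 = 14
14 XOR 4 = 10
10 XOR 3 = 9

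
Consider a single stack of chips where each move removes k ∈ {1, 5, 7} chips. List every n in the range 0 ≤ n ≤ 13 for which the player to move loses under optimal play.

0, 2, 4, 6, 8, 10, 12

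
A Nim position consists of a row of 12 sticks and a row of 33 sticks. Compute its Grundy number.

Write each in binary and XOR column by column:
  001100  (12)
  100001  (33)
  ------
  101101  (45)

45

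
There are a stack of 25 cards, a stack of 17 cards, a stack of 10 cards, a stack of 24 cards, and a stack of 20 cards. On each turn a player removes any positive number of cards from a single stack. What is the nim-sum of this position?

14

Nim-sum: 25 XOR 17 XOR 10 XOR 24 XOR 20 = 14.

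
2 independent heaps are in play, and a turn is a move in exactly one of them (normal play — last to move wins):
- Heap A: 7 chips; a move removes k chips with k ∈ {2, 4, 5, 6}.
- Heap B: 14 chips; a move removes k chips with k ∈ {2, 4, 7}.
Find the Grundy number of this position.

2

For heap A, compute g(0), g(1), … with moves {2, 4, 5, 6}:
k:     0  1  2  3  4  5  6  7
g(k):  0  0  1  1  2  2  3  3
So g(7) = 3.
Grundy values for heap B (subtraction set {2, 4, 7}):
k:     0  1  2  3  4  5  6  7  8  9 10 11 12 13 14
g(k):  0  0  1  1  2  2  0  3  1  0  2  1  0  2  1
So g(14) = 1.
The value of a disjunctive sum is the nim-sum of the parts.
Combined value = 3 ⊕ 1 = 2.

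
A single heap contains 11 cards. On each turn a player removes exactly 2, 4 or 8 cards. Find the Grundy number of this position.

Build the Grundy sequence with g(k) = mex{g(k−s) : s ∈ {2, 4, 8}, s ≤ k}:
g(0) = mex{} = 0
g(1) = mex{} = 0
g(2) = mex{0} = 1
g(3) = mex{0} = 1
g(4) = mex{0,1} = 2
g(5) = mex{0,1} = 2
g(6) = mex{1,2} = 0
g(7) = mex{1,2} = 0
g(8) = mex{0,2} = 1
g(9) = mex{0,2} = 1
g(10) = mex{0,1} = 2
g(11) = mex{0,1} = 2
So g(11) = 2.

2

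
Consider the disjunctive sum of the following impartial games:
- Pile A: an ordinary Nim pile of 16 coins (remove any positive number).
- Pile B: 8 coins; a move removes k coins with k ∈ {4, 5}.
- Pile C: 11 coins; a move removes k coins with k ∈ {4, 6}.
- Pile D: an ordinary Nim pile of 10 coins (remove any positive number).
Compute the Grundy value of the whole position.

24

Pile A is a plain Nim pile of size 16, so its Grundy value is 16.
For pile B, compute g(0), g(1), … with moves {4, 5}:
g(0) = mex{} = 0
g(1) = mex{} = 0
g(2) = mex{} = 0
g(3) = mex{} = 0
g(4) = mex{0} = 1
g(5) = mex{0} = 1
g(6) = mex{0} = 1
g(7) = mex{0} = 1
g(8) = mex{0,1} = 2
So g(8) = 2.
For pile C, compute g(0), g(1), … with moves {4, 6}:
g(0) = mex{} = 0
g(1) = mex{} = 0
g(2) = mex{} = 0
g(3) = mex{} = 0
g(4) = mex{0} = 1
g(5) = mex{0} = 1
g(6) = mex{0} = 1
g(7) = mex{0} = 1
g(8) = mex{0,1} = 2
g(9) = mex{0,1} = 2
g(10) = mex{1} = 0
g(11) = mex{1} = 0
So g(11) = 0.
Pile D is a plain Nim pile of size 10, so its Grundy value is 10.
By the Sprague-Grundy theorem, the Grundy value of a sum of independent games is the XOR of the component values.
Combined value = 16 ⊕ 2 ⊕ 0 ⊕ 10 = 24.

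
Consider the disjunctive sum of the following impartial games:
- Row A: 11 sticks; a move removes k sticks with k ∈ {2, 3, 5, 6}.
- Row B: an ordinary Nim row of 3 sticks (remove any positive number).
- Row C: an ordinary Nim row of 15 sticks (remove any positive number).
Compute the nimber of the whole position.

13

Build the Grundy sequence for row A with g(k) = mex{g(k−s) : s ∈ {2, 3, 5, 6}, s ≤ k}:
g(0) = mex{} = 0
g(1) = mex{} = 0
g(2) = mex{0} = 1
g(3) = mex{0} = 1
g(4) = mex{0,1} = 2
g(5) = mex{0,1} = 2
g(6) = mex{0,1,2} = 3
g(7) = mex{0,1,2} = 3
g(8) = mex{1,2,3} = 0
g(9) = mex{1,2,3} = 0
g(10) = mex{0,2,3} = 1
g(11) = mex{0,2,3} = 1
So g(11) = 1.
Row B is a plain Nim row of size 3, so its Grundy value is 3.
Row C is a plain Nim row of size 15, so its Grundy value is 15.
By the Sprague-Grundy theorem, the Grundy value of a sum of independent games is the XOR of the component values.
Combined value = 1 ⊕ 3 ⊕ 15 = 13.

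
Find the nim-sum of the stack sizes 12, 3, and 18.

29

Nim-sum: 12 ^ 3 ^ 18 = 29.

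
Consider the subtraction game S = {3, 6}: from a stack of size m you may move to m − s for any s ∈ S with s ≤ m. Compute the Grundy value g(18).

0

Compute g(0), g(1), … for moves {3, 6}:
k:     0  1  2  3  4  5  6  7  8  9 10 11 12 13 14 15 16 17 18
g(k):  0  0  0  1  1  1  2  2  2  0  0  0  1  1  1  2  2  2  0
So g(18) = 0.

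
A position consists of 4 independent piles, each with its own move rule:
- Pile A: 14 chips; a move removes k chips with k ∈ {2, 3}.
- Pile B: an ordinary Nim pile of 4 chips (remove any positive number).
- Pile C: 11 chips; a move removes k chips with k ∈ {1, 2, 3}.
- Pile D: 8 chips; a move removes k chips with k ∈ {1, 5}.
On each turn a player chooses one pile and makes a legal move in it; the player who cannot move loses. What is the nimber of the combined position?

Build the Grundy sequence for pile A with g(k) = mex{g(k−s) : s ∈ {2, 3}, s ≤ k}:
k:     0  1  2  3  4  5  6  7  8  9 10 11 12 13 14
g(k):  0  0  1  1  2  0  0  1  1  2  0  0  1  1  2
So g(14) = 2.
Pile B is a plain Nim pile of size 4, so its Grundy value is 4.
Grundy values for pile C (subtraction set {1, 2, 3}):
k:     0  1  2  3  4  5  6  7  8  9 10 11
g(k):  0  1  2  3  0  1  2  3  0  1  2  3
So g(11) = 3.
Build the Grundy sequence for pile D with g(k) = mex{g(k−s) : s ∈ {1, 5}, s ≤ k}:
g(0) = mex{} = 0
g(1) = mex{0} = 1
g(2) = mex{1} = 0
g(3) = mex{0} = 1
g(4) = mex{1} = 0
g(5) = mex{0} = 1
g(6) = mex{1} = 0
g(7) = mex{0} = 1
g(8) = mex{1} = 0
So g(8) = 0.
By the Sprague-Grundy theorem, the Grundy value of a sum of independent games is the XOR of the component values.
Combined value = 2 ⊕ 4 ⊕ 3 ⊕ 0 = 5.

5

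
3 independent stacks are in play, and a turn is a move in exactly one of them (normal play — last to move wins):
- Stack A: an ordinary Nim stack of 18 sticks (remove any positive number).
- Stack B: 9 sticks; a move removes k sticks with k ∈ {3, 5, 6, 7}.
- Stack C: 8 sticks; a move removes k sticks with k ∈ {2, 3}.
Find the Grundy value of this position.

16

Stack A is a plain Nim stack of size 18, so its Grundy value is 18.
For stack B, compute g(0), g(1), … with moves {3, 5, 6, 7}:
g(0) = mex{} = 0
g(1) = mex{} = 0
g(2) = mex{} = 0
g(3) = mex{0} = 1
g(4) = mex{0} = 1
g(5) = mex{0} = 1
g(6) = mex{0,1} = 2
g(7) = mex{0,1} = 2
g(8) = mex{0,1} = 2
g(9) = mex{0,1,2} = 3
So g(9) = 3.
Build the Grundy sequence for stack C with g(k) = mex{g(k−s) : s ∈ {2, 3}, s ≤ k}:
g(0) = mex{} = 0
g(1) = mex{} = 0
g(2) = mex{0} = 1
g(3) = mex{0} = 1
g(4) = mex{0,1} = 2
g(5) = mex{1} = 0
g(6) = mex{1,2} = 0
g(7) = mex{0,2} = 1
g(8) = mex{0} = 1
So g(8) = 1.
The value of a disjunctive sum is the nim-sum of the parts.
Combined value = 18 XOR 3 XOR 1 = 16.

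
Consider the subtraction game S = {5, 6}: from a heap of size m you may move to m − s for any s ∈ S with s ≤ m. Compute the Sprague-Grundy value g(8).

1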